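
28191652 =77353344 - 49161692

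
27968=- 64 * (- 437 ) 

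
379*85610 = 32446190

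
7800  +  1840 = 9640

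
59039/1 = 59039 =59039.00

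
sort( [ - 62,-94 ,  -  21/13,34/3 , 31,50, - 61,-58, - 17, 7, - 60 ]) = [  -  94, - 62, - 61,- 60,-58, - 17, - 21/13, 7, 34/3, 31,50]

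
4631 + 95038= 99669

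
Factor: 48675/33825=59/41  =  41^(-1)*59^1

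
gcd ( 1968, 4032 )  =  48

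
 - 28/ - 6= 4 + 2/3 =4.67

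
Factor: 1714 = 2^1 *857^1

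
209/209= 1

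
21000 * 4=84000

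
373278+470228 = 843506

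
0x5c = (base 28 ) 38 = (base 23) 40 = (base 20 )4c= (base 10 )92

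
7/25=7/25 = 0.28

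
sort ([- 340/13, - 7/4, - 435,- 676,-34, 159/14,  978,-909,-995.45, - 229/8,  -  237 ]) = [ - 995.45,-909 ,-676, - 435, - 237, - 34, - 229/8, - 340/13, - 7/4,159/14,978 ]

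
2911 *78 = 227058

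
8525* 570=4859250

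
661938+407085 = 1069023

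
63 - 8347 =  - 8284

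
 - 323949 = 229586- 553535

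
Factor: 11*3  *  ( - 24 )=  -  2^3*3^2*11^1 = - 792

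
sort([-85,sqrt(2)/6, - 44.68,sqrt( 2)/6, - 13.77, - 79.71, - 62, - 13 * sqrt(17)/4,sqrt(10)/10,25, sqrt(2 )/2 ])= [ - 85, - 79.71, - 62 , -44.68, - 13.77, - 13*sqrt(17)/4,  sqrt(2) /6, sqrt (2)/6,sqrt(10)/10,sqrt( 2)/2,25]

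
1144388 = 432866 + 711522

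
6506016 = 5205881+1300135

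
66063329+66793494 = 132856823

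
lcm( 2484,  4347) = 17388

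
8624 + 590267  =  598891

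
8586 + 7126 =15712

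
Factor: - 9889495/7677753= - 3^( -1)*5^1*7^1  *11^1*17^1*1511^1*2559251^(-1 ) 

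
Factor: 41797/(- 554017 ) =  - 7^2 * 853^1*554017^( - 1 ) 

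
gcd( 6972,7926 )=6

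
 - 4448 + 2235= - 2213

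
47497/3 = 15832 +1/3 = 15832.33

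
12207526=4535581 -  - 7671945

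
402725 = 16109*25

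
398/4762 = 199/2381=0.08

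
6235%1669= 1228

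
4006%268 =254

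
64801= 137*473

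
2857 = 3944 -1087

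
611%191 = 38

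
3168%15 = 3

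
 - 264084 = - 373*708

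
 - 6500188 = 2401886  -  8902074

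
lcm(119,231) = 3927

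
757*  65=49205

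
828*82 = 67896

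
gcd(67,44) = 1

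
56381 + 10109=66490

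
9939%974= 199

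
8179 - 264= 7915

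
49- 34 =15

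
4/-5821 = -1 + 5817/5821 = - 0.00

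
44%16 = 12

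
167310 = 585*286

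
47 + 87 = 134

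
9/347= 9/347 = 0.03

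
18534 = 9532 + 9002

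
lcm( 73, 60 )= 4380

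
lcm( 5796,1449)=5796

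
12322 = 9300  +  3022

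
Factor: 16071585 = 3^1*5^1 * 1071439^1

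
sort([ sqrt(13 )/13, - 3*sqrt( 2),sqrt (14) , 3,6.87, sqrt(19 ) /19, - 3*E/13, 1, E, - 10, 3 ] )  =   [ - 10, - 3*sqrt (2), - 3 * E/13, sqrt( 19)/19, sqrt(13) /13,1,E,3, 3,sqrt (14), 6.87 ] 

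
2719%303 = 295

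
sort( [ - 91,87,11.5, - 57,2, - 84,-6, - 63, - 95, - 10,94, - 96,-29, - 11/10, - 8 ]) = [ - 96,  -  95, - 91, - 84, - 63, - 57,- 29, - 10, - 8, - 6, - 11/10 , 2,11.5, 87, 94]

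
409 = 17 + 392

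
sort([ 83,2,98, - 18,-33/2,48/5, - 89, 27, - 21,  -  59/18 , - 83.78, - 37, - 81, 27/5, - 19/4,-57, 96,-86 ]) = [ - 89 , - 86, -83.78, - 81, - 57, - 37,  -  21, - 18, - 33/2, - 19/4, - 59/18,2, 27/5, 48/5, 27,83,96, 98 ] 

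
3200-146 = 3054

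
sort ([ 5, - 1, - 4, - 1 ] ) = [ - 4,-1, - 1, 5]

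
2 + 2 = 4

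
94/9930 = 47/4965  =  0.01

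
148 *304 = 44992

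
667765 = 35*19079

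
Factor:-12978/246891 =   -  42/799 = - 2^1*3^1*7^1*17^( - 1)*47^( - 1 )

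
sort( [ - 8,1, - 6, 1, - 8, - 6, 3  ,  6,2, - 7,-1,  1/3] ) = [  -  8, - 8, - 7, - 6,  -  6, - 1, 1/3,1, 1 , 2, 3, 6 ] 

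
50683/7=50683/7 = 7240.43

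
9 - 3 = 6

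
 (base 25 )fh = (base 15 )1b2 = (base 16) 188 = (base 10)392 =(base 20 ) JC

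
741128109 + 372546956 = 1113675065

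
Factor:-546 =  - 2^1*3^1*7^1*13^1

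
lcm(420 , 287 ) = 17220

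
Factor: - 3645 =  - 3^6 * 5^1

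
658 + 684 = 1342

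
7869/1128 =2623/376 = 6.98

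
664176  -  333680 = 330496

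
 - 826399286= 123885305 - 950284591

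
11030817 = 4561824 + 6468993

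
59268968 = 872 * 67969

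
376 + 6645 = 7021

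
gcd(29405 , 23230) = 5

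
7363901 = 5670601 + 1693300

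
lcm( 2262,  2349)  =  61074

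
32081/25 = 1283 + 6/25   =  1283.24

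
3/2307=1/769   =  0.00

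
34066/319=34066/319  =  106.79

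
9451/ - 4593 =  - 3 +4328/4593  =  - 2.06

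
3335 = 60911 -57576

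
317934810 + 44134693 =362069503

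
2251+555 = 2806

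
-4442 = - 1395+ - 3047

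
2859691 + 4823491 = 7683182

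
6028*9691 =58417348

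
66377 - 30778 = 35599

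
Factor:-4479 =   -  3^1  *1493^1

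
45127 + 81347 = 126474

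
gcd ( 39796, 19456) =4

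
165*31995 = 5279175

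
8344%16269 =8344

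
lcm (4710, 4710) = 4710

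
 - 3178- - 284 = -2894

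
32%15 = 2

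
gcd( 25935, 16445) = 65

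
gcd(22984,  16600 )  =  8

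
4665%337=284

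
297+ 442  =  739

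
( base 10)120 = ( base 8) 170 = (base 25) 4k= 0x78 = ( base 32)3o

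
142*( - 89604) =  - 12723768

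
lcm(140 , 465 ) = 13020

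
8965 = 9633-668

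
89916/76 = 1183 + 2/19=1183.11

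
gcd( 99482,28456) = 2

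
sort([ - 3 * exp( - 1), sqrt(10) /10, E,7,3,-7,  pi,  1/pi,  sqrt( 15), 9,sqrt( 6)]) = [  -  7, - 3* exp(-1),sqrt(10) /10,1/pi, sqrt(6),E, 3,pi,sqrt( 15 ),7,9 ] 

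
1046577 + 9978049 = 11024626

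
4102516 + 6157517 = 10260033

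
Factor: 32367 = 3^1*10789^1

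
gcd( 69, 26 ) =1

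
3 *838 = 2514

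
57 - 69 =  - 12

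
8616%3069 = 2478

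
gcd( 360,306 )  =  18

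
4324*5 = 21620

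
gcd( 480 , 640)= 160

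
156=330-174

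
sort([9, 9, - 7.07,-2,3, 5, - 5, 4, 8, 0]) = [ - 7.07, -5, - 2, 0,3, 4, 5,8, 9,9 ] 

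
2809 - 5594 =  - 2785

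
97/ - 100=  - 97/100 = - 0.97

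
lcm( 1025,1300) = 53300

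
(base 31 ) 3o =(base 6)313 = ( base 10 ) 117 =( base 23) 52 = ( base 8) 165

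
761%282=197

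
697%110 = 37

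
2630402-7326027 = - 4695625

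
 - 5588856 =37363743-42952599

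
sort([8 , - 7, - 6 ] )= [ - 7, - 6,8]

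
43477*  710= 30868670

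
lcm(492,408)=16728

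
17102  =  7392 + 9710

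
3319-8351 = - 5032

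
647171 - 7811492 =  - 7164321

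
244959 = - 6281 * (-39)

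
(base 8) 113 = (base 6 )203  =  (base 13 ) 5a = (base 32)2b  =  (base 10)75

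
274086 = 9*30454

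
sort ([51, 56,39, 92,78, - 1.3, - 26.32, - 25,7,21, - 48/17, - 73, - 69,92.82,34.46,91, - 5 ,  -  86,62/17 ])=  [ - 86, - 73 , - 69, - 26.32, - 25, - 5,  -  48/17, -1.3, 62/17,7, 21,34.46, 39,51 , 56, 78,91,92,92.82 ]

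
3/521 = 3/521 = 0.01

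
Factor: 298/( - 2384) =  - 2^ ( - 3) = -  1/8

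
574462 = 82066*7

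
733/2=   366 + 1/2 = 366.50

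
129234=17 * 7602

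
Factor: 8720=2^4*5^1*109^1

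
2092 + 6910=9002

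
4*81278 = 325112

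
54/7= 7 + 5/7  =  7.71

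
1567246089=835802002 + 731444087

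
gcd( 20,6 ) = 2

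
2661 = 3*887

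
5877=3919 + 1958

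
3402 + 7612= 11014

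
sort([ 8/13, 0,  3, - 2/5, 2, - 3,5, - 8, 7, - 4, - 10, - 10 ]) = [-10, - 10, - 8 , - 4, - 3,-2/5, 0,8/13,2, 3,5,7] 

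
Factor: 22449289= 3581^1 * 6269^1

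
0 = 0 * (  -  850 )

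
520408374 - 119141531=401266843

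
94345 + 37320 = 131665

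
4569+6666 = 11235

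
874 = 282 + 592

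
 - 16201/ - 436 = 16201/436 = 37.16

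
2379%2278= 101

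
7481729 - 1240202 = 6241527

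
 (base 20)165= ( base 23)mj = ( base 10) 525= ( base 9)643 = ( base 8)1015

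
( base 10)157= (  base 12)111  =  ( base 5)1112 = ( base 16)9d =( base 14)B3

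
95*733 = 69635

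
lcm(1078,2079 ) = 29106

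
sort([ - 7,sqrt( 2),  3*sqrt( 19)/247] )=[ - 7,3*sqrt( 19 ) /247,sqrt( 2 )] 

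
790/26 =395/13  =  30.38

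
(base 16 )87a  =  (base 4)201322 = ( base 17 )78b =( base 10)2170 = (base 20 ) 58A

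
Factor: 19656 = 2^3*3^3 * 7^1*13^1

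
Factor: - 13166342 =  - 2^1*7^1 * 43^1*21871^1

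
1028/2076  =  257/519 = 0.50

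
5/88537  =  5/88537 = 0.00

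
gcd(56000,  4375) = 875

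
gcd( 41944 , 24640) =56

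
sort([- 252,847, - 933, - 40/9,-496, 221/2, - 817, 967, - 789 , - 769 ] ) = [ - 933,-817, - 789 , - 769,-496, - 252, - 40/9,221/2, 847, 967]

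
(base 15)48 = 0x44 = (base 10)68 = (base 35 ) 1x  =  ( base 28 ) 2c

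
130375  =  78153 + 52222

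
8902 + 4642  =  13544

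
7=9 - 2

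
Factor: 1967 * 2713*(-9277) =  - 7^1*281^1*2713^1 *9277^1 = - 49506441467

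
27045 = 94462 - 67417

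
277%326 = 277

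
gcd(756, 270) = 54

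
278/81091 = 278/81091 = 0.00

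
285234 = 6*47539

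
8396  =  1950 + 6446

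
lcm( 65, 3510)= 3510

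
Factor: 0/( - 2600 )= 0  =  0^1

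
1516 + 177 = 1693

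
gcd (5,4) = 1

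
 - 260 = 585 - 845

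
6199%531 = 358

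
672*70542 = 47404224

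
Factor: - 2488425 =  - 3^1  *5^2*33179^1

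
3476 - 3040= 436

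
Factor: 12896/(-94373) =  -2^5*13^1*19^( - 1)*31^1*4967^( - 1 ) 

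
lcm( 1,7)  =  7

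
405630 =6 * 67605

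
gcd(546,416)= 26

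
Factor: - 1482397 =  - 7^2*30253^1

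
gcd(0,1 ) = 1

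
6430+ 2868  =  9298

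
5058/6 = 843= 843.00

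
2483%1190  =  103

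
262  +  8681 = 8943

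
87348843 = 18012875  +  69335968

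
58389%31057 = 27332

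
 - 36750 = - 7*5250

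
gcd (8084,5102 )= 2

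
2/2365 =2/2365 = 0.00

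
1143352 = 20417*56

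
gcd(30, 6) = 6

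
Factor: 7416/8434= 3708/4217 = 2^2 * 3^2 *103^1 * 4217^( - 1 )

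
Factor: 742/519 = 2^1*3^ ( -1 )*7^1*53^1  *173^( - 1)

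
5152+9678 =14830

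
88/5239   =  88/5239  =  0.02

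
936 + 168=1104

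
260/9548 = 65/2387 = 0.03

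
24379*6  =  146274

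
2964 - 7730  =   - 4766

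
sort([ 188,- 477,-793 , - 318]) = [-793, -477,-318, 188 ]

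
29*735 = 21315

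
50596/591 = 85 + 361/591 = 85.61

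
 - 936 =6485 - 7421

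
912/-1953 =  -304/651 = - 0.47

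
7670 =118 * 65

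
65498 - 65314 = 184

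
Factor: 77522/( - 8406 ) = -3^( - 2)*83^1 = - 83/9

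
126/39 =3 + 3/13 = 3.23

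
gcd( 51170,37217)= 1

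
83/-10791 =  - 1 + 10708/10791  =  - 0.01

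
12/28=3/7=0.43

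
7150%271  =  104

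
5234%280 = 194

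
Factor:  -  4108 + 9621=5513 = 37^1*149^1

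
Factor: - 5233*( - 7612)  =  39833596 = 2^2 * 11^1* 173^1*5233^1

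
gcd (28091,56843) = 1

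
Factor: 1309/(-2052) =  - 2^( - 2) * 3^(  -  3) * 7^1 * 11^1 * 17^1*19^( - 1)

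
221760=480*462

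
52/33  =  1 + 19/33 =1.58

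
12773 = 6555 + 6218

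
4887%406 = 15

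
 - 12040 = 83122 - 95162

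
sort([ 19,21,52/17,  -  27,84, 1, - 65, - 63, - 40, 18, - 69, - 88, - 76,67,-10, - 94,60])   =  [ -94, - 88, - 76, - 69, - 65, - 63, - 40,-27,-10, 1, 52/17,18,19,21 , 60,67,84]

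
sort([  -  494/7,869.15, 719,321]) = [ - 494/7, 321,719, 869.15] 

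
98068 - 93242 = 4826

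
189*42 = 7938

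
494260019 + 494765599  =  989025618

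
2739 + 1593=4332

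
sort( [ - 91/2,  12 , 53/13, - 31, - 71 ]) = [ - 71, - 91/2, - 31, 53/13 , 12 ]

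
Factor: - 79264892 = - 2^2*7^1*31^1 *53^1*1723^1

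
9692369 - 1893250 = 7799119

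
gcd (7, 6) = 1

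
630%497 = 133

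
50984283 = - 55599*( - 917 )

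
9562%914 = 422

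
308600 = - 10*( - 30860)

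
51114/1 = 51114 =51114.00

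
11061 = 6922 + 4139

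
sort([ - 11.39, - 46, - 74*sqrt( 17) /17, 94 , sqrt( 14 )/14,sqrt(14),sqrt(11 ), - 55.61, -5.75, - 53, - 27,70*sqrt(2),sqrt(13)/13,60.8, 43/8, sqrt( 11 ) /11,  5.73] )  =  [  -  55.61, - 53, - 46, - 27, - 74 * sqrt( 17)/17, - 11.39,  -  5.75, sqrt(14)/14 , sqrt( 13)/13, sqrt( 11)/11, sqrt( 11),sqrt( 14), 43/8, 5.73,  60.8, 94,70 * sqrt( 2)] 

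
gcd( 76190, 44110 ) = 4010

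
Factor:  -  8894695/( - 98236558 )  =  2^ ( - 1)*5^1*7^( - 1 )*83^1*577^( - 1 )*12161^( - 1 )*21433^1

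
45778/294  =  22889/147 =155.71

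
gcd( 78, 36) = 6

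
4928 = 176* 28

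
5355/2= 2677 + 1/2 = 2677.50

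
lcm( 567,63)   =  567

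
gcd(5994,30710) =74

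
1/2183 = 1/2183 = 0.00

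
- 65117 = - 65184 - - 67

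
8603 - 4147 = 4456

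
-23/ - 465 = 23/465 = 0.05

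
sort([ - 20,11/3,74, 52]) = [ - 20,11/3,  52,  74]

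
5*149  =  745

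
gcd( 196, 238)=14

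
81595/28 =81595/28 = 2914.11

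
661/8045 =661/8045=0.08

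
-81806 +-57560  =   - 139366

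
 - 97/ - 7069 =97/7069 = 0.01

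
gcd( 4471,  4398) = 1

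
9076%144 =4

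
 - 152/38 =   -  4 =- 4.00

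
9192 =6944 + 2248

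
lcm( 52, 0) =0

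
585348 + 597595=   1182943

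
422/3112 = 211/1556 = 0.14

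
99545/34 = 2927 + 27/34 = 2927.79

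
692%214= 50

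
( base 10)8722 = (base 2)10001000010010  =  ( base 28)B3E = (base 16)2212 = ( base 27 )BQ1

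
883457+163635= 1047092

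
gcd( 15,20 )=5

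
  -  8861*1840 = -16304240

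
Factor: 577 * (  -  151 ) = -151^1 * 577^1 = -87127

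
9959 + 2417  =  12376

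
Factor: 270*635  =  171450 = 2^1 * 3^3*5^2*127^1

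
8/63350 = 4/31675 = 0.00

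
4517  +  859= 5376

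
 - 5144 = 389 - 5533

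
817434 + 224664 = 1042098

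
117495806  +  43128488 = 160624294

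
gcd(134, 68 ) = 2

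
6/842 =3/421 = 0.01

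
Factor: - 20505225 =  - 3^1*5^2*13^1*21031^1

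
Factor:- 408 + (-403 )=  - 811  =  -  811^1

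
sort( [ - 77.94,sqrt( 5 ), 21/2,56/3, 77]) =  [ - 77.94 , sqrt( 5) , 21/2,  56/3 , 77 ]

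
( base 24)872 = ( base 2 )1001010101010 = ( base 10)4778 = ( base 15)1638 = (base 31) 4U4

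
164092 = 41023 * 4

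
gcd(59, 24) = 1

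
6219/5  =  6219/5 = 1243.80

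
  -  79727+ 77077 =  - 2650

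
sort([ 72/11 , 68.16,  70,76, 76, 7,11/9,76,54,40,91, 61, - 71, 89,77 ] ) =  [ - 71,11/9,72/11,7,40,54, 61 , 68.16, 70,76, 76 , 76, 77,89,91]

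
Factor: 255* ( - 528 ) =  - 134640 = -  2^4*3^2*5^1*11^1*17^1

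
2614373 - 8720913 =-6106540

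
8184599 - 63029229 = -54844630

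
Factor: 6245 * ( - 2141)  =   - 5^1*1249^1*2141^1 = - 13370545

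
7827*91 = 712257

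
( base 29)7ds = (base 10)6292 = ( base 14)2416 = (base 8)14224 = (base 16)1894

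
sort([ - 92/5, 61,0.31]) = [- 92/5,  0.31,  61 ]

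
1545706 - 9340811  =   - 7795105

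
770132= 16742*46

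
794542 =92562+701980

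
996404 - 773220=223184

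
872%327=218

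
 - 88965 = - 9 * 9885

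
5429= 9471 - 4042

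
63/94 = 63/94 = 0.67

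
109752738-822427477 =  - 712674739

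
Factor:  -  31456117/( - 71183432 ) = 2^(- 3) * 7^1*11^1*139^1 *2939^1 * 8897929^ (-1)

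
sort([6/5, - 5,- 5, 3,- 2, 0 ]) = [ - 5,  -  5,  -  2,0 , 6/5,3 ] 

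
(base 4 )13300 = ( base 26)J2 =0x1f0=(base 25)JL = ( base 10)496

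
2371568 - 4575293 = -2203725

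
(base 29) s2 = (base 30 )R4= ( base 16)32E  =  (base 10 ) 814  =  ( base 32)pe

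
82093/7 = 11727  +  4/7 = 11727.57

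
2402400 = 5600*429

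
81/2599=81/2599 = 0.03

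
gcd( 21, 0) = 21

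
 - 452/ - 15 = 30 + 2/15 = 30.13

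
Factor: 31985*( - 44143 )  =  - 1411913855 =- 5^1*11^1*4013^1*6397^1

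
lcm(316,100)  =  7900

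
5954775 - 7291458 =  -1336683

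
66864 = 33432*2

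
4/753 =4/753=0.01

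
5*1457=7285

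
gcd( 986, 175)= 1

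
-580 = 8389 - 8969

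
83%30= 23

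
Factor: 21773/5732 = 2^ ( - 2)*1433^( - 1 )*21773^1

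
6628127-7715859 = -1087732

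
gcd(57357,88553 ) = 1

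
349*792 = 276408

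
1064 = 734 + 330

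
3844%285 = 139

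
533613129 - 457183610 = 76429519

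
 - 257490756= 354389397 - 611880153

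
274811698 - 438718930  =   - 163907232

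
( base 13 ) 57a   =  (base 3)1022001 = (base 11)790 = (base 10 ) 946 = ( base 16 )3B2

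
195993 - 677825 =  - 481832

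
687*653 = 448611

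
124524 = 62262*2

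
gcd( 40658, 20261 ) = 1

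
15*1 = 15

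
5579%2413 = 753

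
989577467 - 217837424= 771740043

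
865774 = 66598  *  13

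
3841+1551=5392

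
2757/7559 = 2757/7559=0.36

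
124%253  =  124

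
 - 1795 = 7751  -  9546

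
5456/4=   1364  =  1364.00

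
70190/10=7019 =7019.00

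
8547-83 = 8464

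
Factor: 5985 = 3^2*5^1*7^1*19^1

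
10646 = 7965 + 2681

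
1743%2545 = 1743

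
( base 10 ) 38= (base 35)13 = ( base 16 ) 26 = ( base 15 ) 28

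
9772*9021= 88153212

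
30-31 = - 1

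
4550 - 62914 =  - 58364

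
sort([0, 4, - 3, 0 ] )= [ - 3,0,0, 4 ] 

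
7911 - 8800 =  - 889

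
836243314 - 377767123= 458476191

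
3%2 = 1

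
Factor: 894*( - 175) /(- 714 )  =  5^2*17^( - 1 )*149^1 = 3725/17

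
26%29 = 26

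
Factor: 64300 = 2^2*5^2*643^1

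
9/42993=1/4777 = 0.00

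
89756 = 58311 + 31445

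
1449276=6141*236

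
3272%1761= 1511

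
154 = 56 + 98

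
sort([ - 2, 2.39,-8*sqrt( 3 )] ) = [ - 8 * sqrt( 3 ),- 2, 2.39] 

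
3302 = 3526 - 224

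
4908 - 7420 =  - 2512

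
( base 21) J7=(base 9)501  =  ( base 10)406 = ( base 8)626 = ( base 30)DG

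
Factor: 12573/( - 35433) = -11^1 * 31^( - 1 ) = - 11/31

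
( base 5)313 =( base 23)3E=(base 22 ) 3h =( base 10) 83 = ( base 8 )123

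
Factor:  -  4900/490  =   - 10 = - 2^1* 5^1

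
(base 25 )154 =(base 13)460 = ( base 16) 2f2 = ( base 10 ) 754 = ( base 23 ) 19i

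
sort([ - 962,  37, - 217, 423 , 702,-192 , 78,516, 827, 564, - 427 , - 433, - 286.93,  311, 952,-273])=[-962,-433, - 427, - 286.93 , - 273,-217, - 192,37, 78,  311,423, 516, 564 , 702, 827, 952 ]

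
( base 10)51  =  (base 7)102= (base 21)29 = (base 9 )56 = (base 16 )33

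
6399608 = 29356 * 218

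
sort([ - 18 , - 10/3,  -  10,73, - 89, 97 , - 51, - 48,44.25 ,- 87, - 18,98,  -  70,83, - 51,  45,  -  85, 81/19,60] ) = [ - 89, - 87, - 85, - 70, - 51, - 51,-48, - 18, - 18, - 10 , -10/3,81/19,44.25,45,60, 73, 83,97,98]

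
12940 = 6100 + 6840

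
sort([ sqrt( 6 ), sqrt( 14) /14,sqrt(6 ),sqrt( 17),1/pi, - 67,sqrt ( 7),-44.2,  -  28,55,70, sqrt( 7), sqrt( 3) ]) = [ - 67,  -  44.2, -28,sqrt(14 ) /14,1/pi,  sqrt(3)  ,  sqrt( 6 ), sqrt(6), sqrt( 7),sqrt(7),sqrt( 17 )  ,  55, 70]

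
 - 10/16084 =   -  5/8042 = - 0.00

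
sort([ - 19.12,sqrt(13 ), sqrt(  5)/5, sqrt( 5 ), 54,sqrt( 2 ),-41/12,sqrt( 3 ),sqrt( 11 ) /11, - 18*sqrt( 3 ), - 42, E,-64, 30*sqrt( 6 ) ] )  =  [  -  64, - 42, - 18*sqrt(3), - 19.12,-41/12 , sqrt ( 11 )/11,sqrt( 5)/5,sqrt( 2 ),sqrt ( 3),sqrt( 5 ), E, sqrt ( 13 ),  54,30*sqrt(  6)]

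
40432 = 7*5776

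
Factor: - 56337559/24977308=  - 2^( - 2)*3019^1*18661^1*6244327^( - 1 )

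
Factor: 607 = 607^1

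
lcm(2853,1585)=14265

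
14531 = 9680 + 4851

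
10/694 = 5/347 = 0.01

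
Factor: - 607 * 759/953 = -460713/953 = - 3^1*11^1*23^1*607^1*953^( - 1)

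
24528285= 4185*5861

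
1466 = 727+739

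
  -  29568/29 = -1020+12/29 = - 1019.59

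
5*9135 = 45675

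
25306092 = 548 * 46179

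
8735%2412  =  1499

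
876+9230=10106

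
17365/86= 17365/86 = 201.92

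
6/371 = 6/371 = 0.02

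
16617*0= 0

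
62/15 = 4 + 2/15  =  4.13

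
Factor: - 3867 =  - 3^1*1289^1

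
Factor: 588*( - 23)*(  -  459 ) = 2^2* 3^4*7^2 * 17^1*23^1  =  6207516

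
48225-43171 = 5054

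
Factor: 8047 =13^1* 619^1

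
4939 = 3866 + 1073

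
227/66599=227/66599 = 0.00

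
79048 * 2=158096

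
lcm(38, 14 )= 266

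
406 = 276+130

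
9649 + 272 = 9921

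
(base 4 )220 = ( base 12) 34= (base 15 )2A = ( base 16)28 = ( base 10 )40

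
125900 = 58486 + 67414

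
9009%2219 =133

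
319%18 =13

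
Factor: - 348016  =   - 2^4 * 21751^1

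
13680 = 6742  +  6938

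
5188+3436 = 8624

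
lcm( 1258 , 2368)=40256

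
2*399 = 798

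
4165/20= 833/4 = 208.25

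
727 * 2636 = 1916372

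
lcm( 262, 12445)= 24890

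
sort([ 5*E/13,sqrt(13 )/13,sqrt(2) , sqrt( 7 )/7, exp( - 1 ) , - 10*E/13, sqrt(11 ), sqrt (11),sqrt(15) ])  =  [ - 10 * E/13, sqrt( 13 ) /13,exp( - 1 ),  sqrt(7)/7, 5*E/13,sqrt(2),sqrt (11 ), sqrt(11 ),sqrt(15) ]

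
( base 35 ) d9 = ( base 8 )720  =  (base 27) h5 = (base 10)464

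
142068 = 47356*3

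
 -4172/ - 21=198+2/3= 198.67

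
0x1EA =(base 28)he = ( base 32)FA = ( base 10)490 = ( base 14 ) 270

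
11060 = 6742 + 4318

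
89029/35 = 2543+24/35= 2543.69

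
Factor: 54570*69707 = 3803910990 =2^1*3^1*5^1 * 11^1 * 17^1*107^1 * 6337^1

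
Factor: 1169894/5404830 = 3^(-1) * 5^( - 1 )*11^1*41^1*1297^1*180161^( - 1 ) = 584947/2702415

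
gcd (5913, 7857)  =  81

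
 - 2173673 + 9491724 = 7318051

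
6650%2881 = 888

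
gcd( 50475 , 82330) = 5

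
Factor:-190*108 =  - 20520 = - 2^3*3^3 * 5^1*19^1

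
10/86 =5/43 = 0.12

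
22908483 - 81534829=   -  58626346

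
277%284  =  277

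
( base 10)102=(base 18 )5c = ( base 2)1100110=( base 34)30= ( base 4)1212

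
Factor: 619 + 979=2^1*17^1*47^1 = 1598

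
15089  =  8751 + 6338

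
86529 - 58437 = 28092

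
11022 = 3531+7491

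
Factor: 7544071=919^1*8209^1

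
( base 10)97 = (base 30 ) 37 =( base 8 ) 141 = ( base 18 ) 57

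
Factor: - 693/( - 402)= 2^( -1)*3^1*7^1*11^1 * 67^(-1 ) = 231/134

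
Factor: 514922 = 2^1*79^1*3259^1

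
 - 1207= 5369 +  - 6576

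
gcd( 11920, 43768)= 8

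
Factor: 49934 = 2^1 * 24967^1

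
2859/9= 317+2/3= 317.67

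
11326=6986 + 4340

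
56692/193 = 56692/193 = 293.74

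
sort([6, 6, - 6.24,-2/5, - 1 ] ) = [ - 6.24, - 1 , - 2/5,6, 6]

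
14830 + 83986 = 98816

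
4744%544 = 392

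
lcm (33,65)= 2145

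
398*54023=21501154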